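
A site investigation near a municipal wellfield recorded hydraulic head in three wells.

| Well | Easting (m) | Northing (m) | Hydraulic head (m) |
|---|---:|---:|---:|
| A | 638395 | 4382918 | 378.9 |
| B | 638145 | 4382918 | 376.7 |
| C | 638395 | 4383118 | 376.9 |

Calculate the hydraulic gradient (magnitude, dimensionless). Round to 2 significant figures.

∂h/∂x = (376.7 − 378.9) / (638145 − 638395) = +0.008800
∂h/∂y = (376.9 − 378.9) / (4383118 − 4382918) = -0.01000
|∇h| = √(0.008800² + -0.01000²) = 0.01332

0.013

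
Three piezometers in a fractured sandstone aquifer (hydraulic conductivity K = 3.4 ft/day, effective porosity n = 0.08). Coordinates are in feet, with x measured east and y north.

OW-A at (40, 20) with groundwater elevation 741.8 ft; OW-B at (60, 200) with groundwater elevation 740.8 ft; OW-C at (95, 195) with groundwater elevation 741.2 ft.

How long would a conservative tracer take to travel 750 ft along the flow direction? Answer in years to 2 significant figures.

3.9 years

With h = a·x + b·y + c and OW-A as origin, the differences give:
  20·a + 180·b = -1.0
  55·a + 175·b = -0.6
Eliminate b (×175 and ×180, subtract): -6400·a = -67.00 → a = ∂h/∂x = +0.01047
Back-substitute: b = ∂h/∂y = -0.006719.
|∇h| = √(0.01047² + -0.006719²) = 0.01244
Seepage velocity v = K·i/n = 3.4 × 0.01244 / 0.08 = 0.5287 ft/day.
t = 750 / 0.5287 = 1419 days = 3.89 years.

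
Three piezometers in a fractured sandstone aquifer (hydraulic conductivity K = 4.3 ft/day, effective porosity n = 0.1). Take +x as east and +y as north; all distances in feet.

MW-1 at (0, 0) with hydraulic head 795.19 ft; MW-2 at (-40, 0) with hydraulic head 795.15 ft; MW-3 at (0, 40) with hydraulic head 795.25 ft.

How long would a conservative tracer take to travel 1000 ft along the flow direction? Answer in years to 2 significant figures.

35 years

∂h/∂x = (795.15 − 795.19) / (-40 − 0) = +0.001000
∂h/∂y = (795.25 − 795.19) / (40 − 0) = +0.001500
|∇h| = √(0.001000² + 0.001500²) = 0.001803
Seepage velocity v = K·i/n = 4.3 × 0.001803 / 0.1 = 0.07753 ft/day.
t = 1000 / 0.07753 = 1.29e+04 days = 35.3 years.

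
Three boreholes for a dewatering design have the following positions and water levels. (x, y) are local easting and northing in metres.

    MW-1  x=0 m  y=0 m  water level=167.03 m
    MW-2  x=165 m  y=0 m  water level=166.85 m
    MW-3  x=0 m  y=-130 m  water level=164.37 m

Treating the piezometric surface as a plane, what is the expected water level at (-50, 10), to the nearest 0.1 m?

167.3 m

∂h/∂x = (166.85 − 167.03) / (165 − 0) = -0.001091
∂h/∂y = (164.37 − 167.03) / (-130 − 0) = +0.02046
h(-50, 10) = 167.03 + (-0.001091)·(-50) + (+0.02046)·(10) = 167.03 +0.055 +0.205 = 167.289 m.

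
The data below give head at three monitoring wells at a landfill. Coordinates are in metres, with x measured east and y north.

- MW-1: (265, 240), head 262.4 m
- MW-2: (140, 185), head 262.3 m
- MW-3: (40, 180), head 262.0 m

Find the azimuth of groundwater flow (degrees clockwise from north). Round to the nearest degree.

Taking MW-1 as reference: MW-2−MW-1 = (-125, -55, -0.1); MW-3−MW-1 = (-225, -60, -0.4).
Determinant of the coordinate differences = (-125)·(-60) − (-225)·(-55) = -4875.
∂h/∂x = [(-0.1)·(-60) − (-0.4)·(-55)] / -4875 = +0.003282
∂h/∂y = [(-125)·(-0.4) − (-225)·(-0.1)] / -4875 = -0.005641
Flow direction (−∇h) has components (-0.003282 E, +0.005641 N).
Azimuth = atan2(E, N) = atan2(-0.003282, +0.005641) = 329.8° ≈ 330°.

330°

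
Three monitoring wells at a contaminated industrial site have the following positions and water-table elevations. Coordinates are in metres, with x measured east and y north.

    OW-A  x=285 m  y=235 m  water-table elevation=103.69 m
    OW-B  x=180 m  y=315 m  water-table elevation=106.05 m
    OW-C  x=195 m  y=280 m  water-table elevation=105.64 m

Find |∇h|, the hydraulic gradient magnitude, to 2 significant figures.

0.020

With h = a·x + b·y + c and OW-A as origin, the differences give:
  (-105)·a + 80·b = +2.36
  (-90)·a + 45·b = +1.95
Eliminate b (×45 and ×80, subtract): 2475·a = -49.800 → a = ∂h/∂x = -0.02012
Back-substitute: b = ∂h/∂y = +0.003091.
|∇h| = √(-0.02012² + 0.003091²) = 0.02036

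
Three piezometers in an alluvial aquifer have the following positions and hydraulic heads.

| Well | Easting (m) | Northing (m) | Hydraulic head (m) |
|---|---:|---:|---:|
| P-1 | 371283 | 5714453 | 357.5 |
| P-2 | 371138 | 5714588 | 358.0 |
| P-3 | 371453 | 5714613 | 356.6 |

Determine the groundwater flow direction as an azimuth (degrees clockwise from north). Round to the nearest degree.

With h = a·x + b·y + c and P-1 as origin, the differences give:
  (-145)·a + 135·b = +0.5
  170·a + 160·b = -0.9
Eliminate b (×160 and ×135, subtract): -46150·a = 201.50 → a = ∂h/∂x = -0.004366
Back-substitute: b = ∂h/∂y = -0.0009859.
Flow direction (−∇h) has components (+0.004366 E, +0.0009859 N).
Azimuth = atan2(E, N) = atan2(+0.004366, +0.0009859) = 77.3° ≈ 077°.

077°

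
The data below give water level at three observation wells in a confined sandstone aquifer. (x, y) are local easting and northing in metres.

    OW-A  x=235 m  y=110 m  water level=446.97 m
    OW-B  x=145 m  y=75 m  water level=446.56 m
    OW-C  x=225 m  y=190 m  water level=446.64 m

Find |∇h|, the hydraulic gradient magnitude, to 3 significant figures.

Three-point gradient (reference OW-A): Δ to OW-B = (-90, -35, -0.41), Δ to OW-C = (-10, 80, -0.33).
∂h/∂x = +0.005874, ∂h/∂y = -0.003391 (det = -7550).
|∇h| = √(0.005874² + -0.003391²) = 0.006783

0.00678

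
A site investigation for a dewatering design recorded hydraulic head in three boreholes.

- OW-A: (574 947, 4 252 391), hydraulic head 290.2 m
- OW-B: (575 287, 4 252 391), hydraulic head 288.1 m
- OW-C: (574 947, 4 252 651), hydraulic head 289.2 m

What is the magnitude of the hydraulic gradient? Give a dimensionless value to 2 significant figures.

0.0073

∂h/∂x = (288.1 − 290.2) / (575287 − 574947) = -0.006176
∂h/∂y = (289.2 − 290.2) / (4252651 − 4252391) = -0.003846
|∇h| = √(-0.006176² + -0.003846²) = 0.007276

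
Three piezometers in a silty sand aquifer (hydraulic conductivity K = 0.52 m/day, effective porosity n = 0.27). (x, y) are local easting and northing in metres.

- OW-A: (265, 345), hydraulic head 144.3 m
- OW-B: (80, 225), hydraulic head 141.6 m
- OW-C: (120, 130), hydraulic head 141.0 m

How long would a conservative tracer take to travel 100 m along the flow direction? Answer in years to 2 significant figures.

Differences from OW-A: to OW-B (Δx, Δy, Δh) = (-185, -120, -2.7); to OW-C = (-145, -215, -3.3).
Solve a·Δx + b·Δy = Δh: det = (-185)·(-215) − (-145)·(-120) = 22375.
∂h/∂x = [(-2.7)·(-215) − (-3.3)·(-120)] / 22375 = +0.008246
∂h/∂y = [(-185)·(-3.3) − (-145)·(-2.7)] / 22375 = +0.009788
|∇h| = √(0.008246² + 0.009788²) = 0.0128
Seepage velocity v = K·i/n = 0.52 × 0.0128 / 0.27 = 0.02465 m/day.
t = 100 / 0.02465 = 4057 days = 11.1 years.

11 years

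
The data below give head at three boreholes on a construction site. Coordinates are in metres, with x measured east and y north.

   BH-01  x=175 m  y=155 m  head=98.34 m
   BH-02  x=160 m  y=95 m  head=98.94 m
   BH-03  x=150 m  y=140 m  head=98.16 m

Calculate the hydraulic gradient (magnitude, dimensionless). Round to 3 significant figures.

0.0208

Differences from BH-01: to BH-02 (Δx, Δy, Δh) = (-15, -60, +0.60); to BH-03 = (-25, -15, -0.18).
Solve a·Δx + b·Δy = Δh: det = (-15)·(-15) − (-25)·(-60) = -1275.
∂h/∂x = [(+0.60)·(-15) − (-0.18)·(-60)] / -1275 = +0.01553
∂h/∂y = [(-15)·(-0.18) − (-25)·(+0.60)] / -1275 = -0.01388
|∇h| = √(0.01553² + -0.01388²) = 0.02083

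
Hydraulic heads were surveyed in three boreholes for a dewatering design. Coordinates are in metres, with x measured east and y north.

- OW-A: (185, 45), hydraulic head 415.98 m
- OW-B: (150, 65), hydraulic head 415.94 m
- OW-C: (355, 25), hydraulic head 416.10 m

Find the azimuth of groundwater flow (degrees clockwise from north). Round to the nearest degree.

Three-point gradient (reference OW-A): Δ to OW-B = (-35, 20, -0.04), Δ to OW-C = (170, -20, +0.12).
∂h/∂x = +0.0005926, ∂h/∂y = -0.0009630 (det = -2700).
Flow direction (−∇h) has components (-0.0005926 E, +0.0009630 N).
Azimuth = atan2(E, N) = atan2(-0.0005926, +0.0009630) = 328.4° ≈ 328°.

328°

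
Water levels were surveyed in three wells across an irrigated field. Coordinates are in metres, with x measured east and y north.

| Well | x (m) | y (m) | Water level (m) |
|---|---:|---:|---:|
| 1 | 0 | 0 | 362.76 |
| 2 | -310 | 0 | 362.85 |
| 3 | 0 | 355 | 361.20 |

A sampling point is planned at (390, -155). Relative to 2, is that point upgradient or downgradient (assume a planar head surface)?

upgradient

∂h/∂x = (362.85 − 362.76) / (-310 − 0) = -0.0002903
∂h/∂y = (361.20 − 362.76) / (355 − 0) = -0.004394
Head at (390, -155) = 362.76 + (-0.0002903)·(390) + (-0.004394)·(-155) = 363.33 m.
That is higher than the 362.85 m at 2, so the point is upgradient.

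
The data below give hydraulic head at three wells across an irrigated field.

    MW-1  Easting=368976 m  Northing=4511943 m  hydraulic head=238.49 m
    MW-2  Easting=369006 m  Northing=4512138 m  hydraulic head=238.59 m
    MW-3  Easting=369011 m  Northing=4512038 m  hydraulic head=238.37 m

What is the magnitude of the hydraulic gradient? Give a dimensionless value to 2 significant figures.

Three-point gradient (reference MW-1): Δ to MW-2 = (30, 195, +0.10), Δ to MW-3 = (35, 95, -0.12).
∂h/∂x = -0.008277, ∂h/∂y = +0.001786 (det = -3975).
|∇h| = √(-0.008277² + 0.001786²) = 0.008467

0.0085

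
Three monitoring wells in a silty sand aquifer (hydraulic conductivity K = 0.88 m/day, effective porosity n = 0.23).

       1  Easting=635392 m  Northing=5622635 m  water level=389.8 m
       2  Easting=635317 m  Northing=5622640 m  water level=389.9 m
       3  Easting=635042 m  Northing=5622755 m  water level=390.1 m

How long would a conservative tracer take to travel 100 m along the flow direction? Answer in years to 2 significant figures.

Three-point gradient (reference 1): Δ to 2 = (-75, 5, +0.1), Δ to 3 = (-350, 120, +0.3).
∂h/∂x = -0.001448, ∂h/∂y = -0.001724 (det = -7250).
|∇h| = √(-0.001448² + -0.001724²) = 0.002251
Seepage velocity v = K·i/n = 0.88 × 0.002251 / 0.23 = 0.008613 m/day.
t = 100 / 0.008613 = 1.161e+04 days = 31.8 years.

32 years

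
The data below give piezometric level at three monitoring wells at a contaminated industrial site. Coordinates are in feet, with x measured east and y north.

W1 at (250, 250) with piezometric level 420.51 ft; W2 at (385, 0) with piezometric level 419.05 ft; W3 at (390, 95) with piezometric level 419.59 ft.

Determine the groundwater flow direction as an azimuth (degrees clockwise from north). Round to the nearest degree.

Three-point gradient (reference W1): Δ to W2 = (135, -250, -1.46), Δ to W3 = (140, -155, -0.92).
∂h/∂x = -0.0002629, ∂h/∂y = +0.005698 (det = 14075).
Flow direction (−∇h) has components (+0.0002629 E, -0.005698 N).
Azimuth = atan2(E, N) = atan2(+0.0002629, -0.005698) = 177.4° ≈ 177°.

177°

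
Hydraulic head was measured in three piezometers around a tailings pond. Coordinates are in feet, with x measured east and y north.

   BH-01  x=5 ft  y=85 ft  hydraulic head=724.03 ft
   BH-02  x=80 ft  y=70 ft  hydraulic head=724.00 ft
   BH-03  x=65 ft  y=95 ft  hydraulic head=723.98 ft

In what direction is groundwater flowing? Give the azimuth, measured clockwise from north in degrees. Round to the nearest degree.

028°

With h = a·x + b·y + c and BH-01 as origin, the differences give:
  75·a + (-15)·b = -0.03
  60·a + 10·b = -0.05
Eliminate b (×10 and ×(-15), subtract): 1650·a = -1.050 → a = ∂h/∂x = -0.0006364
Back-substitute: b = ∂h/∂y = -0.001182.
Flow direction (−∇h) has components (+0.0006364 E, +0.001182 N).
Azimuth = atan2(E, N) = atan2(+0.0006364, +0.001182) = 28.3° ≈ 028°.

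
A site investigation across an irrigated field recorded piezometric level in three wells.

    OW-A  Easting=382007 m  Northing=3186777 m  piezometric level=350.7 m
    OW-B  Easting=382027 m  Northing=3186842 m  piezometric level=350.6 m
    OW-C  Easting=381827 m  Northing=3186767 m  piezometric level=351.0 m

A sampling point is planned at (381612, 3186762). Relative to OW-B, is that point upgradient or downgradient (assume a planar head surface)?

Three-point gradient (reference OW-A): Δ to OW-B = (20, 65, -0.1), Δ to OW-C = (-180, -10, +0.3).
∂h/∂x = -0.001609, ∂h/∂y = -0.001043 (det = 11500).
Head at (381612, 3186762) = 350.7 + (-0.001609)·(-395) + (-0.001043)·(-15) = 351.35 m.
That is higher than the 350.6 m at OW-B, so the point is upgradient.

upgradient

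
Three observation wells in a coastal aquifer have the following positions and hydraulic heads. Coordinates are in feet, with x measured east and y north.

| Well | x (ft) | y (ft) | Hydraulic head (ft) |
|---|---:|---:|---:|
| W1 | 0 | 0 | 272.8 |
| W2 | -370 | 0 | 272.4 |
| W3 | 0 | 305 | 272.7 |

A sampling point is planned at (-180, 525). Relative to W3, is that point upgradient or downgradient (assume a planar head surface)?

downgradient

∂h/∂x = (272.4 − 272.8) / (-370 − 0) = +0.001081
∂h/∂y = (272.7 − 272.8) / (305 − 0) = -0.0003279
Head at (-180, 525) = 272.8 + (+0.001081)·(-180) + (-0.0003279)·(525) = 272.43 ft.
That is lower than the 272.7 ft at W3, so the point is downgradient.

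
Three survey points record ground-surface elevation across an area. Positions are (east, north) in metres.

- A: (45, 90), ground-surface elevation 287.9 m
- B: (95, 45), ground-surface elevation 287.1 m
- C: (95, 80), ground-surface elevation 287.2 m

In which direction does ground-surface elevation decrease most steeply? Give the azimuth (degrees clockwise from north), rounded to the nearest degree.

With z = a·x + b·y + c and A as origin, the differences give:
  50·a + (-45)·b = -0.8
  50·a + (-10)·b = -0.7
Eliminate b (×(-10) and ×(-45), subtract): 1750·a = -23.50 → a = ∂z/∂x = -0.01343
Back-substitute: b = ∂z/∂y = +0.002857.
Steepest decrease is along −∇f: components (+0.01343 E, -0.002857 N).
Azimuth = atan2(+0.01343, -0.002857) = 102.0° ≈ 102°.

102°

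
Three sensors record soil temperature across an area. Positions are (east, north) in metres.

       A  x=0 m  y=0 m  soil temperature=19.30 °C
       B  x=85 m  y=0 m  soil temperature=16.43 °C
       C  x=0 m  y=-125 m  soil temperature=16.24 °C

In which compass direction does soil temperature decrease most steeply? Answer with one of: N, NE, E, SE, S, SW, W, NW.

∂T/∂x = (16.43 − 19.30) / (85 − 0) = -0.03376
∂T/∂y = (16.24 − 19.30) / (-125 − 0) = +0.02448
Steepest decrease is along −∇f = (+0.03376 E, -0.02448 N) → southeast.

SE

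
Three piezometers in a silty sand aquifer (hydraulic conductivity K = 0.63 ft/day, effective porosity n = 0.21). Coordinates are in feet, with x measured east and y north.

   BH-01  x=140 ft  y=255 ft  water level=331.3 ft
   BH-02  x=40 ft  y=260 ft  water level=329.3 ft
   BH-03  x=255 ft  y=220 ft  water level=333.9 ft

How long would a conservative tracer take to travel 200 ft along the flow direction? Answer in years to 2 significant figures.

8.3 years

With h = a·x + b·y + c and BH-01 as origin, the differences give:
  (-100)·a + 5·b = -2.0
  115·a + (-35)·b = +2.6
Eliminate b (×(-35) and ×5, subtract): 2925·a = 57.00 → a = ∂h/∂x = +0.01949
Back-substitute: b = ∂h/∂y = -0.01026.
|∇h| = √(0.01949² + -0.01026²) = 0.02203
Seepage velocity v = K·i/n = 0.63 × 0.02203 / 0.21 = 0.06609 ft/day.
t = 200 / 0.06609 = 3026 days = 8.28 years.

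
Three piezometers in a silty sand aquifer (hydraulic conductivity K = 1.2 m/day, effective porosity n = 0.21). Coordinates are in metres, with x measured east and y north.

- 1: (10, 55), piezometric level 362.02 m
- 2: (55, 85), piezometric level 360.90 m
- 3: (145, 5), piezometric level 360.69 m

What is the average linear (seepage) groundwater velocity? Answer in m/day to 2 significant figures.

0.12 m/day

Three-point gradient (reference 1): Δ to 2 = (45, 30, -1.12), Δ to 3 = (135, -50, -1.33).
∂h/∂x = -0.01522, ∂h/∂y = -0.01450 (det = -6300).
|∇h| = √(-0.01522² + -0.01450²) = 0.02102
Seepage velocity v = K·i/n = 1.2 × 0.02102 / 0.21 = 0.1201 m/day.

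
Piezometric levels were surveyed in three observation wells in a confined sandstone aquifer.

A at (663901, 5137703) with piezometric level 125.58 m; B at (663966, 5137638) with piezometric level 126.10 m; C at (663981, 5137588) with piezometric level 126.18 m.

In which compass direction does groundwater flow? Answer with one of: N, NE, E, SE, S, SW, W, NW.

W

Taking A as reference: B−A = (65, -65, +0.52); C−A = (80, -115, +0.60).
Solve a·Δx + b·Δy = Δh: det = 65·(-115) − 80·(-65) = -2275.
∂h/∂x = [(+0.52)·(-115) − (+0.60)·(-65)] / -2275 = +0.009143
∂h/∂y = [65·(+0.60) − 80·(+0.52)] / -2275 = +0.001143
Flow = −∇h = (-0.009143 east, -0.001143 north), which points west.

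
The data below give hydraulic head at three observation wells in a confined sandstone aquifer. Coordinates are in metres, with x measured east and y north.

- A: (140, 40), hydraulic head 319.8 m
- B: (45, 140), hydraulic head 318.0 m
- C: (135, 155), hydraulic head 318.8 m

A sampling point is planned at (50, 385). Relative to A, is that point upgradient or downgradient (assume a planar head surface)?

downgradient

Differences from A: to B (Δx, Δy, Δh) = (-95, 100, -1.8); to C = (-5, 115, -1.0).
Determinant of the coordinate differences = (-95)·115 − (-5)·100 = -10425.
∂h/∂x = [(-1.8)·115 − (-1.0)·100] / -10425 = +0.01026
∂h/∂y = [(-95)·(-1.0) − (-5)·(-1.8)] / -10425 = -0.008249
Head at (50, 385) = 319.8 + (+0.01026)·(-90) + (-0.008249)·(345) = 316.03 m.
That is lower than the 319.8 m at A, so the point is downgradient.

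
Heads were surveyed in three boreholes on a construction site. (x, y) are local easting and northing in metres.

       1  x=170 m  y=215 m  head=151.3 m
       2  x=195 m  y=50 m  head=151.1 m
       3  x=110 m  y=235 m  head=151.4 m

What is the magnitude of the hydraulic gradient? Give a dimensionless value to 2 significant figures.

0.0017

Taking 1 as reference: 2−1 = (25, -165, -0.2); 3−1 = (-60, 20, +0.1).
Determinant of the coordinate differences = 25·20 − (-60)·(-165) = -9400.
∂h/∂x = [(-0.2)·20 − (+0.1)·(-165)] / -9400 = -0.001330
∂h/∂y = [25·(+0.1) − (-60)·(-0.2)] / -9400 = +0.001011
|∇h| = √(-0.001330² + 0.001011²) = 0.001671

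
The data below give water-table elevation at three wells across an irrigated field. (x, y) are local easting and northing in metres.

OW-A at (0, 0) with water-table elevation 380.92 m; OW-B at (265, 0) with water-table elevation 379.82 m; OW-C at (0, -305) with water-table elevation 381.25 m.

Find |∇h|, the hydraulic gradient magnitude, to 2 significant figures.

∂h/∂x = (379.82 − 380.92) / (265 − 0) = -0.004151
∂h/∂y = (381.25 − 380.92) / (-305 − 0) = -0.001082
|∇h| = √(-0.004151² + -0.001082²) = 0.00429

0.0043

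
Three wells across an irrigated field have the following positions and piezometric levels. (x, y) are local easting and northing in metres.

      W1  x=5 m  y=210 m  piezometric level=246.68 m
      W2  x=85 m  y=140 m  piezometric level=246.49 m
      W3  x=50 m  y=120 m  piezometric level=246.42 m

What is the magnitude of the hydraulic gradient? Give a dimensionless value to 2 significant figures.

0.0030

With h = a·x + b·y + c and W1 as origin, the differences give:
  80·a + (-70)·b = -0.19
  45·a + (-90)·b = -0.26
Eliminate b (×(-90) and ×(-70), subtract): -4050·a = -1.100 → a = ∂h/∂x = +0.0002716
Back-substitute: b = ∂h/∂y = +0.003025.
|∇h| = √(0.0002716² + 0.003025²) = 0.003037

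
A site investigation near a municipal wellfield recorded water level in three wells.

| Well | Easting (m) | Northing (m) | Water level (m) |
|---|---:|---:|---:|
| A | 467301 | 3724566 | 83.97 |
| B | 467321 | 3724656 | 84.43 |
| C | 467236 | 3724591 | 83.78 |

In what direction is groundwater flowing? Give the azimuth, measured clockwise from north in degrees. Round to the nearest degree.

228°

Differences from A: to B (Δx, Δy, Δh) = (20, 90, +0.46); to C = (-65, 25, -0.19).
Determinant of the coordinate differences = 20·25 − (-65)·90 = 6350.
∂h/∂x = [(+0.46)·25 − (-0.19)·90] / 6350 = +0.004504
∂h/∂y = [20·(-0.19) − (-65)·(+0.46)] / 6350 = +0.004110
Flow direction (−∇h) has components (-0.004504 E, -0.004110 N).
Azimuth = atan2(E, N) = atan2(-0.004504, -0.004110) = 227.6° ≈ 228°.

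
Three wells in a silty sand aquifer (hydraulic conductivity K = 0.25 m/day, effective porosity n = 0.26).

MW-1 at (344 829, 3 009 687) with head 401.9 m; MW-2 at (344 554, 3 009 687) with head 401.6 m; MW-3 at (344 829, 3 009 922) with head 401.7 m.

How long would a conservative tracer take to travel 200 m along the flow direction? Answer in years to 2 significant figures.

410 years

∂h/∂x = (401.6 − 401.9) / (344554 − 344829) = +0.001091
∂h/∂y = (401.7 − 401.9) / (3009922 − 3009687) = -0.0008511
|∇h| = √(0.001091² + -0.0008511²) = 0.001384
Seepage velocity v = K·i/n = 0.25 × 0.001384 / 0.26 = 0.001331 m/day.
t = 200 / 0.001331 = 1.503e+05 days = 411 years.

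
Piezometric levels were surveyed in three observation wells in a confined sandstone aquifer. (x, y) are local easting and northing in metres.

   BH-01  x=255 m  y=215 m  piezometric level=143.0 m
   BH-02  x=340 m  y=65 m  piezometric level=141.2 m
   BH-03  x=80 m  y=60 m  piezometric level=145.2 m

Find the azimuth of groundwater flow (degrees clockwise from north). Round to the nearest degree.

Differences from BH-01: to BH-02 (Δx, Δy, Δh) = (85, -150, -1.8); to BH-03 = (-175, -155, +2.2).
Determinant of the coordinate differences = 85·(-155) − (-175)·(-150) = -39425.
∂h/∂x = [(-1.8)·(-155) − (+2.2)·(-150)] / -39425 = -0.01545
∂h/∂y = [85·(+2.2) − (-175)·(-1.8)] / -39425 = +0.003247
Flow direction (−∇h) has components (+0.01545 E, -0.003247 N).
Azimuth = atan2(E, N) = atan2(+0.01545, -0.003247) = 101.9° ≈ 102°.

102°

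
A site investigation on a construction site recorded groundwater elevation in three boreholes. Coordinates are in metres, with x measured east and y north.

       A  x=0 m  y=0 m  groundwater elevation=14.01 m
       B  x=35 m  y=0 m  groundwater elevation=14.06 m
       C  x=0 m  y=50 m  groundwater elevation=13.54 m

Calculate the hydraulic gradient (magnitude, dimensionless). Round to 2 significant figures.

0.0095

∂h/∂x = (14.06 − 14.01) / (35 − 0) = +0.001429
∂h/∂y = (13.54 − 14.01) / (50 − 0) = -0.009400
|∇h| = √(0.001429² + -0.009400²) = 0.009508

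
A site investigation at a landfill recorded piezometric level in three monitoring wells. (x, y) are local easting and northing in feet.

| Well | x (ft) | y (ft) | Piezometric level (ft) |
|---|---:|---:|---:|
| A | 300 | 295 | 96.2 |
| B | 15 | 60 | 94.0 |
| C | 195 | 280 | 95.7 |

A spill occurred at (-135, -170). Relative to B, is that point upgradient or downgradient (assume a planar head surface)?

downgradient

Taking A as reference: B−A = (-285, -235, -2.2); C−A = (-105, -15, -0.5).
Determinant of the coordinate differences = (-285)·(-15) − (-105)·(-235) = -20400.
∂h/∂x = [(-2.2)·(-15) − (-0.5)·(-235)] / -20400 = +0.004142
∂h/∂y = [(-285)·(-0.5) − (-105)·(-2.2)] / -20400 = +0.004338
Head at (-135, -170) = 96.2 + (+0.004142)·(-435) + (+0.004338)·(-465) = 92.38 ft.
That is lower than the 94.0 ft at B, so the point is downgradient.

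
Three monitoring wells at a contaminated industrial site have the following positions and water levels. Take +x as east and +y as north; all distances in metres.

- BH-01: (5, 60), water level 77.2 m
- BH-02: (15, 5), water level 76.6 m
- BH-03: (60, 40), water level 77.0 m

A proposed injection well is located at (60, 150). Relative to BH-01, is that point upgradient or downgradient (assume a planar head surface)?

With h = a·x + b·y + c and BH-01 as origin, the differences give:
  10·a + (-55)·b = -0.6
  55·a + (-20)·b = -0.2
Eliminate b (×(-20) and ×(-55), subtract): 2825·a = 1.00 → a = ∂h/∂x = +0.0003540
Back-substitute: b = ∂h/∂y = +0.01097.
Head at (60, 150) = 77.2 + (+0.0003540)·(55) + (+0.01097)·(90) = 78.21 m.
That is higher than the 77.2 m at BH-01, so the point is upgradient.

upgradient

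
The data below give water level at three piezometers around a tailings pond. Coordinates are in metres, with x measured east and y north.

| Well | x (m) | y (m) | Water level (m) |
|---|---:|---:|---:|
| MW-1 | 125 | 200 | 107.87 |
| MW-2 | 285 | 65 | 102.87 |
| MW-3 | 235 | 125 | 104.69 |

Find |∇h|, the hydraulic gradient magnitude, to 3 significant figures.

0.0239

With h = a·x + b·y + c and MW-1 as origin, the differences give:
  160·a + (-135)·b = -5.00
  110·a + (-75)·b = -3.18
Eliminate b (×(-75) and ×(-135), subtract): 2850·a = -54.300 → a = ∂h/∂x = -0.01905
Back-substitute: b = ∂h/∂y = +0.01446.
|∇h| = √(-0.01905² + 0.01446²) = 0.02392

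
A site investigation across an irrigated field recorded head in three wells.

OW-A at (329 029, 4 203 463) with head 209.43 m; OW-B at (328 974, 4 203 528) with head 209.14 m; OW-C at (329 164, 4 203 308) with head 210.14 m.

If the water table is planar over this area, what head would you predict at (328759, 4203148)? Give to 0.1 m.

Differences from OW-A: to OW-B (Δx, Δy, Δh) = (-55, 65, -0.29); to OW-C = (135, -155, +0.71).
Solve a·Δx + b·Δy = Δh: det = (-55)·(-155) − 135·65 = -250.
∂h/∂x = [(-0.29)·(-155) − (+0.71)·65] / -250 = +0.004800
∂h/∂y = [(-55)·(+0.71) − 135·(-0.29)] / -250 = -0.0004000
h(328759, 4203148) = 209.43 + (+0.004800)·(-270) + (-0.0004000)·(-315) = 209.43 -1.296 +0.126 = 208.260 m.

208.3 m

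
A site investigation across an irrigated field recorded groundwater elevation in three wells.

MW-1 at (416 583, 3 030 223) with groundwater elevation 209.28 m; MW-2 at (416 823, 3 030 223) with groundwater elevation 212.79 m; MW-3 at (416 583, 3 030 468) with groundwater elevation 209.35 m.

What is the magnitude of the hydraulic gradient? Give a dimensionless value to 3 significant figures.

∂h/∂x = (212.79 − 209.28) / (416823 − 416583) = +0.01462
∂h/∂y = (209.35 − 209.28) / (3030468 − 3030223) = +0.0002857
|∇h| = √(0.01462² + 0.0002857²) = 0.01462

0.0146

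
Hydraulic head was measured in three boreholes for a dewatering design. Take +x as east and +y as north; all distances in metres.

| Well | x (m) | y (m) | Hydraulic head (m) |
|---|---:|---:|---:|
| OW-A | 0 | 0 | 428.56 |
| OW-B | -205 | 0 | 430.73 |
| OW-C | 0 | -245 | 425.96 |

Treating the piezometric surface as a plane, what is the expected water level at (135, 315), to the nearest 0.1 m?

430.5 m

∂h/∂x = (430.73 − 428.56) / (-205 − 0) = -0.01059
∂h/∂y = (425.96 − 428.56) / (-245 − 0) = +0.01061
h(135, 315) = 428.56 + (-0.01059)·(135) + (+0.01061)·(315) = 428.56 -1.429 +3.343 = 430.474 m.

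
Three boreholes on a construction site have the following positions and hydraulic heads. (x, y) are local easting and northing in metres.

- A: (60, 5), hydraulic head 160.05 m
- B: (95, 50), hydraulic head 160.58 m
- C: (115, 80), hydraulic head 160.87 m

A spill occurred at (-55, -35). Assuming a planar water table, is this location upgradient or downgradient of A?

Differences from A: to B (Δx, Δy, Δh) = (35, 45, +0.53); to C = (55, 75, +0.82).
Determinant of the coordinate differences = 35·75 − 55·45 = 150.
∂h/∂x = [(+0.53)·75 − (+0.82)·45] / 150 = +0.01900
∂h/∂y = [35·(+0.82) − 55·(+0.53)] / 150 = -0.003000
Head at (-55, -35) = 160.05 + (+0.01900)·(-115) + (-0.003000)·(-40) = 157.98 m.
That is lower than the 160.05 m at A, so the point is downgradient.

downgradient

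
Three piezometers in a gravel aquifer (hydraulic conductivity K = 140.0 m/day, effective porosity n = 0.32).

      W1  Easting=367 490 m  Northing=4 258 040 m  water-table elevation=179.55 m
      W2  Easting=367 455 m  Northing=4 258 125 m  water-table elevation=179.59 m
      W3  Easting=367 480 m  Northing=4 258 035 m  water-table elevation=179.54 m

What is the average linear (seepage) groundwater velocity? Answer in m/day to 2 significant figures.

Taking W1 as reference: W2−W1 = (-35, 85, +0.04); W3−W1 = (-10, -5, -0.01).
Solve a·Δx + b·Δy = Δh: det = (-35)·(-5) − (-10)·85 = 1025.
∂h/∂x = [(+0.04)·(-5) − (-0.01)·85] / 1025 = +0.0006341
∂h/∂y = [(-35)·(-0.01) − (-10)·(+0.04)] / 1025 = +0.0007317
|∇h| = √(0.0006341² + 0.0007317²) = 0.0009682
Seepage velocity v = K·i/n = 140.0 × 0.0009682 / 0.32 = 0.4236 m/day.

0.42 m/day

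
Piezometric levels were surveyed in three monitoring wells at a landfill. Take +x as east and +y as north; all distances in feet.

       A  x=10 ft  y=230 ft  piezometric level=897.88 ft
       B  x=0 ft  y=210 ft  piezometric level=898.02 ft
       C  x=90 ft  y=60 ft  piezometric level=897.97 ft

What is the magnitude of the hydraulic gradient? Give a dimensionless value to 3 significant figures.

0.00761

Taking A as reference: B−A = (-10, -20, +0.14); C−A = (80, -170, +0.09).
Solve a·Δx + b·Δy = Δh: det = (-10)·(-170) − 80·(-20) = 3300.
∂h/∂x = [(+0.14)·(-170) − (+0.09)·(-20)] / 3300 = -0.006667
∂h/∂y = [(-10)·(+0.09) − 80·(+0.14)] / 3300 = -0.003667
|∇h| = √(-0.006667² + -0.003667²) = 0.007609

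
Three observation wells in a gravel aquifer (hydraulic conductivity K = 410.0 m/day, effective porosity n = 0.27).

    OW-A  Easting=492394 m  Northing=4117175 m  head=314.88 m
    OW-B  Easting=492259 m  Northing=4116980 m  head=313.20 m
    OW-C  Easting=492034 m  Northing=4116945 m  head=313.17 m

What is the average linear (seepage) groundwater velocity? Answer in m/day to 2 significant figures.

15 m/day

With h = a·x + b·y + c and OW-A as origin, the differences give:
  (-135)·a + (-195)·b = -1.68
  (-360)·a + (-230)·b = -1.71
Eliminate b (×(-230) and ×(-195), subtract): -39150·a = 52.950 → a = ∂h/∂x = -0.001352
Back-substitute: b = ∂h/∂y = +0.009552.
|∇h| = √(-0.001352² + 0.009552²) = 0.009647
Seepage velocity v = K·i/n = 410.0 × 0.009647 / 0.27 = 14.65 m/day.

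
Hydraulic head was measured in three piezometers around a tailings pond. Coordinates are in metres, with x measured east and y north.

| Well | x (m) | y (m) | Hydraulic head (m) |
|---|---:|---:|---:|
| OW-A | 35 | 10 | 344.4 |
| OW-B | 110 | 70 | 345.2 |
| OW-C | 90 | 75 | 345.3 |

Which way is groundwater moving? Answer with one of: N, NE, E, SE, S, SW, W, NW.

Three-point gradient (reference OW-A): Δ to OW-B = (75, 60, +0.8), Δ to OW-C = (55, 65, +0.9).
∂h/∂x = -0.001270, ∂h/∂y = +0.01492 (det = 1575).
Flow = −∇h = (+0.001270 east, -0.01492 north), which points south.

S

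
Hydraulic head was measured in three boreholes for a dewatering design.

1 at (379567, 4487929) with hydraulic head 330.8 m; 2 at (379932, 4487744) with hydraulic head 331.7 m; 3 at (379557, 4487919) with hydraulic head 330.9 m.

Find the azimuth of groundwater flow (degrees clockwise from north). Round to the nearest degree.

012°

With h = a·x + b·y + c and 1 as origin, the differences give:
  365·a + (-185)·b = +0.9
  (-10)·a + (-10)·b = +0.1
Eliminate b (×(-10) and ×(-185), subtract): -5500·a = 9.50 → a = ∂h/∂x = -0.001727
Back-substitute: b = ∂h/∂y = -0.008273.
Flow direction (−∇h) has components (+0.001727 E, +0.008273 N).
Azimuth = atan2(E, N) = atan2(+0.001727, +0.008273) = 11.8° ≈ 012°.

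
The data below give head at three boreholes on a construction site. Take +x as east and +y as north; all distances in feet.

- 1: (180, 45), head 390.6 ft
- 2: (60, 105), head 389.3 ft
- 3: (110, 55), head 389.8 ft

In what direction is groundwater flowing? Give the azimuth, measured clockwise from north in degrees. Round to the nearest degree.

262°

With h = a·x + b·y + c and 1 as origin, the differences give:
  (-120)·a + 60·b = -1.3
  (-70)·a + 10·b = -0.8
Eliminate b (×10 and ×60, subtract): 3000·a = 35.00 → a = ∂h/∂x = +0.01167
Back-substitute: b = ∂h/∂y = +0.001667.
Flow direction (−∇h) has components (-0.01167 E, -0.001667 N).
Azimuth = atan2(E, N) = atan2(-0.01167, -0.001667) = 261.9° ≈ 262°.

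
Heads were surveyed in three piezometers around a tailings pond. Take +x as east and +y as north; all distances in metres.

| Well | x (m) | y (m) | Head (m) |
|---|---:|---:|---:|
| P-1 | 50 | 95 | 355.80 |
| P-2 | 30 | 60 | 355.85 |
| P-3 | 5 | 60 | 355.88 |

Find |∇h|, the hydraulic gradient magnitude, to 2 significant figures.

0.0014

Taking P-1 as reference: P-2−P-1 = (-20, -35, +0.05); P-3−P-1 = (-45, -35, +0.08).
Determinant of the coordinate differences = (-20)·(-35) − (-45)·(-35) = -875.
∂h/∂x = [(+0.05)·(-35) − (+0.08)·(-35)] / -875 = -0.001200
∂h/∂y = [(-20)·(+0.08) − (-45)·(+0.05)] / -875 = -0.0007429
|∇h| = √(-0.001200² + -0.0007429²) = 0.001411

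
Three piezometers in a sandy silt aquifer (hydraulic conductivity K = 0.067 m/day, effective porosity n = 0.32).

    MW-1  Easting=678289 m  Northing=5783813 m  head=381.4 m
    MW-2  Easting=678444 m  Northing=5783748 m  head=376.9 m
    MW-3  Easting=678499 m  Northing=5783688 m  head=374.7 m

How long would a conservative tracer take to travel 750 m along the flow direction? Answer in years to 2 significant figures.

Taking MW-1 as reference: MW-2−MW-1 = (155, -65, -4.5); MW-3−MW-1 = (210, -125, -6.7).
Solve a·Δx + b·Δy = Δh: det = 155·(-125) − 210·(-65) = -5725.
∂h/∂x = [(-4.5)·(-125) − (-6.7)·(-65)] / -5725 = -0.02218
∂h/∂y = [155·(-6.7) − 210·(-4.5)] / -5725 = +0.01633
|∇h| = √(-0.02218² + 0.01633²) = 0.02754
Seepage velocity v = K·i/n = 0.067 × 0.02754 / 0.32 = 0.005766 m/day.
t = 750 / 0.005766 = 1.301e+05 days = 356 years.

360 years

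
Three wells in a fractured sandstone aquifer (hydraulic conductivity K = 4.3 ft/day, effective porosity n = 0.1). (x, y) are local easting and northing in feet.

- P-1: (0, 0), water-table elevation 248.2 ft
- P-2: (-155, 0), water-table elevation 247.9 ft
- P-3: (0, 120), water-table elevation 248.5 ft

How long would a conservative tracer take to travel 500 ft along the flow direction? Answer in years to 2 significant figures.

10 years

∂h/∂x = (247.9 − 248.2) / (-155 − 0) = +0.001935
∂h/∂y = (248.5 − 248.2) / (120 − 0) = +0.002500
|∇h| = √(0.001935² + 0.002500²) = 0.003161
Seepage velocity v = K·i/n = 4.3 × 0.003161 / 0.1 = 0.1359 ft/day.
t = 500 / 0.1359 = 3679 days = 10.1 years.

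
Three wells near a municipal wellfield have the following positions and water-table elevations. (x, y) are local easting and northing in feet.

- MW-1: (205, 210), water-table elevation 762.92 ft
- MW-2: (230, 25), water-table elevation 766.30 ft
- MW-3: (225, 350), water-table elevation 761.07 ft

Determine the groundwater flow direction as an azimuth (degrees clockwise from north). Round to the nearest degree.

Taking MW-1 as reference: MW-2−MW-1 = (25, -185, +3.38); MW-3−MW-1 = (20, 140, -1.85).
Determinant of the coordinate differences = 25·140 − 20·(-185) = 7200.
∂h/∂x = [(+3.38)·140 − (-1.85)·(-185)] / 7200 = +0.01819
∂h/∂y = [25·(-1.85) − 20·(+3.38)] / 7200 = -0.01581
Flow direction (−∇h) has components (-0.01819 E, +0.01581 N).
Azimuth = atan2(E, N) = atan2(-0.01819, +0.01581) = 311.0° ≈ 311°.

311°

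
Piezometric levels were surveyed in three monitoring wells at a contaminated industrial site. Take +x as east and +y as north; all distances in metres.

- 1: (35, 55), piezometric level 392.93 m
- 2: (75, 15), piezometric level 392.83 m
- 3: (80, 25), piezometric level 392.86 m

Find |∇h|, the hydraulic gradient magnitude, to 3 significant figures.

Taking 1 as reference: 2−1 = (40, -40, -0.10); 3−1 = (45, -30, -0.07).
Determinant of the coordinate differences = 40·(-30) − 45·(-40) = 600.
∂h/∂x = [(-0.10)·(-30) − (-0.07)·(-40)] / 600 = +0.0003333
∂h/∂y = [40·(-0.07) − 45·(-0.10)] / 600 = +0.002833
|∇h| = √(0.0003333² + 0.002833²) = 0.002853

0.00285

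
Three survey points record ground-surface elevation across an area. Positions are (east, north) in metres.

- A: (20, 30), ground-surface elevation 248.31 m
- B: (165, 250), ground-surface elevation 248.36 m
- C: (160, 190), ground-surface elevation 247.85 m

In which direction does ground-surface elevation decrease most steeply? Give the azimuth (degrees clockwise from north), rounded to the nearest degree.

124°

Taking A as reference: B−A = (145, 220, +0.05); C−A = (140, 160, -0.46).
Determinant of the coordinate differences = 145·160 − 140·220 = -7600.
∂z/∂x = [(+0.05)·160 − (-0.46)·220] / -7600 = -0.01437
∂z/∂y = [145·(-0.46) − 140·(+0.05)] / -7600 = +0.009697
Steepest decrease is along −∇f: components (+0.01437 E, -0.009697 N).
Azimuth = atan2(+0.01437, -0.009697) = 124.0° ≈ 124°.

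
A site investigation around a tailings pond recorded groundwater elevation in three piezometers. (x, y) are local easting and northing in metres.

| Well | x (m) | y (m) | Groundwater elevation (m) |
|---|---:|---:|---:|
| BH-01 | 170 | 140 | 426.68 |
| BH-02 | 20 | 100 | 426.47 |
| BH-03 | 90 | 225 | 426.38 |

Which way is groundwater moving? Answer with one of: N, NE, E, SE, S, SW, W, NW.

Differences from BH-01: to BH-02 (Δx, Δy, Δh) = (-150, -40, -0.21); to BH-03 = (-80, 85, -0.30).
Determinant of the coordinate differences = (-150)·85 − (-80)·(-40) = -15950.
∂h/∂x = [(-0.21)·85 − (-0.30)·(-40)] / -15950 = +0.001871
∂h/∂y = [(-150)·(-0.30) − (-80)·(-0.21)] / -15950 = -0.001768
Flow = −∇h = (-0.001871 east, +0.001768 north), which points northwest.

NW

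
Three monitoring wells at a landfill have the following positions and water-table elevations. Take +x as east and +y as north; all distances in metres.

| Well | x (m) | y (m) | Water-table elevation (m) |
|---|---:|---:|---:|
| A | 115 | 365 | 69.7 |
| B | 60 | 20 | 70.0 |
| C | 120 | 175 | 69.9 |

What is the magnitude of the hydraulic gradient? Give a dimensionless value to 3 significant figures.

0.00142

With h = a·x + b·y + c and A as origin, the differences give:
  (-55)·a + (-345)·b = +0.3
  5·a + (-190)·b = +0.2
Eliminate b (×(-190) and ×(-345), subtract): 12175·a = 12.00 → a = ∂h/∂x = +0.0009856
Back-substitute: b = ∂h/∂y = -0.001027.
|∇h| = √(0.0009856² + -0.001027²) = 0.001423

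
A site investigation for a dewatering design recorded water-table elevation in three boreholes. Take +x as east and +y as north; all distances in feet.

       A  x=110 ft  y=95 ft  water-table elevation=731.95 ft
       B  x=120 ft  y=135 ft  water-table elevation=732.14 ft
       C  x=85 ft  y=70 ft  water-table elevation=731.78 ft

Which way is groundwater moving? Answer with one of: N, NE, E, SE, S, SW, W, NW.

Taking A as reference: B−A = (10, 40, +0.19); C−A = (-25, -25, -0.17).
Solve a·Δx + b·Δy = Δh: det = 10·(-25) − (-25)·40 = 750.
∂h/∂x = [(+0.19)·(-25) − (-0.17)·40] / 750 = +0.002733
∂h/∂y = [10·(-0.17) − (-25)·(+0.19)] / 750 = +0.004067
Flow = −∇h = (-0.002733 east, -0.004067 north), which points southwest.

SW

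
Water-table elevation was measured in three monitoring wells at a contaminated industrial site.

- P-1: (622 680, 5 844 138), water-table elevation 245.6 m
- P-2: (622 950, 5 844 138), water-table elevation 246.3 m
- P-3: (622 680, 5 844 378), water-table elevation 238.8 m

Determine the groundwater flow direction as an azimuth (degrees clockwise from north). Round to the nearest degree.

∂h/∂x = (246.3 − 245.6) / (622950 − 622680) = +0.002593
∂h/∂y = (238.8 − 245.6) / (5844378 − 5844138) = -0.02833
Flow direction (−∇h) has components (-0.002593 E, +0.02833 N).
Azimuth = atan2(E, N) = atan2(-0.002593, +0.02833) = 354.8° ≈ 355°.

355°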